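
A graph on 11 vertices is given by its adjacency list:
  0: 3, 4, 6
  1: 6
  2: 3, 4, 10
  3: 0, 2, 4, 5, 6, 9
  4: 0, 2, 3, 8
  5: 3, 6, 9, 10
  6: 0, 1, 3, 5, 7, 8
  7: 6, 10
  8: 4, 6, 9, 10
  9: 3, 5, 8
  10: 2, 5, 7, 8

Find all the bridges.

1-6

The edges on the cycle 6-3-5-10-7-6 are not bridges since each lies on that cycle.
But removing 6-1 disconnects 6 from 1 — this is a bridge.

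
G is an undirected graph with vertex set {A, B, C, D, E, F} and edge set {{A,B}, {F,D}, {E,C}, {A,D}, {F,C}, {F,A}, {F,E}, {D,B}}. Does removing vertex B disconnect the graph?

Deleting B leaves 1 component (was 1) (its neighbors A, D remain connected to each other), so B is not a cut vertex.

No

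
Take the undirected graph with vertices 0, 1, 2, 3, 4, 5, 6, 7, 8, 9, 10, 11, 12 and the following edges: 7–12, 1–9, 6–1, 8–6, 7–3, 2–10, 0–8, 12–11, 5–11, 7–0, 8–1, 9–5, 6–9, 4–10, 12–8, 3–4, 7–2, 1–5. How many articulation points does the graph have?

1

Removing 7 increases the component count from 1 to 2, so 7 is a cut vertex.
By contrast removing 9 leaves 1 component; it is not a cut vertex. No other vertex is a cut vertex either.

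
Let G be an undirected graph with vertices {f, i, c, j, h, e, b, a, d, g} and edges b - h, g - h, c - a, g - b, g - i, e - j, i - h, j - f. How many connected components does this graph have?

4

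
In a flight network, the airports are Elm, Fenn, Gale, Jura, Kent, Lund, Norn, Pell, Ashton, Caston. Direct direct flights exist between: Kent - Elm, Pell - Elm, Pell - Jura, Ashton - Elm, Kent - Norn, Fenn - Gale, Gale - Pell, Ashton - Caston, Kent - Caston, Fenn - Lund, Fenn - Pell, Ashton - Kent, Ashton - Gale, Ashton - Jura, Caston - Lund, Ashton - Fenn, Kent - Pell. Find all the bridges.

Kent-Norn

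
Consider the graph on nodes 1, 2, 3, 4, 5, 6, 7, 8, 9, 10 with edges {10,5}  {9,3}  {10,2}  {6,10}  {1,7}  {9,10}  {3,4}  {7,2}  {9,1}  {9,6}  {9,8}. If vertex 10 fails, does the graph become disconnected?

Yes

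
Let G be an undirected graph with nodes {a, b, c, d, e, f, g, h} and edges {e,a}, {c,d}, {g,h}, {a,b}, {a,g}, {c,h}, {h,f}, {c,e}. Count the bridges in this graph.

The edges on the cycle c-e-a-g-h-c are not bridges since each lies on that cycle.
But removing h–f disconnects h from f; removing a–b disconnects a from b; removing c–d disconnects c from d — these are bridges.
That makes 3 bridges.

3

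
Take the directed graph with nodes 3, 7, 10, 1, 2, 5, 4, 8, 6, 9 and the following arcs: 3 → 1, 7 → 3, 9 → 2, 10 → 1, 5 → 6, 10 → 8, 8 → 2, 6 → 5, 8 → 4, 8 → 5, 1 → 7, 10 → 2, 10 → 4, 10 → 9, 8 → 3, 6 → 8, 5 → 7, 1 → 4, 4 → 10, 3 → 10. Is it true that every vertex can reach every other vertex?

No

There is no directed path from 9 to 5, so the graph is not strongly connected.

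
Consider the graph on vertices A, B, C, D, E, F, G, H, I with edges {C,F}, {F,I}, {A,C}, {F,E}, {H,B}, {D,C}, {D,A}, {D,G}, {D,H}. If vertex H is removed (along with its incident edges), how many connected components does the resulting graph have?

2

With H gone, the remaining components are: {B}; {A, C, D, E, F, G, I}.
That is 2 components.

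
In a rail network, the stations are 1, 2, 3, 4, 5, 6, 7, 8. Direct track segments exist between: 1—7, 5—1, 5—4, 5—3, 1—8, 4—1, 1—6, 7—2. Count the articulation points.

3

Removing 1 increases the component count from 1 to 4, so 1 is a cut vertex.
Removing 5 increases the component count from 1 to 2, so 5 is a cut vertex.
Removing 7 increases the component count from 1 to 2, so 7 is a cut vertex.
By contrast removing 2 leaves 1 component; it is not a cut vertex. No other vertex is a cut vertex either.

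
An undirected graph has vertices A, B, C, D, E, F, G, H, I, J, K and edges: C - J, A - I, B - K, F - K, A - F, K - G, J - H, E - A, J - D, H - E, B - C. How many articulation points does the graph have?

Removing A increases the component count from 1 to 2, so A is a cut vertex.
Removing J increases the component count from 1 to 2, so J is a cut vertex.
Removing K increases the component count from 1 to 2, so K is a cut vertex.
By contrast removing C leaves 1 component; it is not a cut vertex. No other vertex is a cut vertex either.

3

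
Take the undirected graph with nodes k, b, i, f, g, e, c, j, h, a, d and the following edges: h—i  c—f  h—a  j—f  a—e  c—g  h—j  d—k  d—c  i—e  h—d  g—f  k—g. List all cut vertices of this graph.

h

Removing h increases the component count from 2 to 3, so h is a cut vertex.
By contrast removing g leaves 2 components; it is not a cut vertex. No other vertex is a cut vertex either.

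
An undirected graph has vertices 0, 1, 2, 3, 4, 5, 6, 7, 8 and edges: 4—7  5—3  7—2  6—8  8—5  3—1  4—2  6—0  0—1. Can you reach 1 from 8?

From 8 we can reach 0, 1, 3, 5, 6, 8, which includes 1.

Yes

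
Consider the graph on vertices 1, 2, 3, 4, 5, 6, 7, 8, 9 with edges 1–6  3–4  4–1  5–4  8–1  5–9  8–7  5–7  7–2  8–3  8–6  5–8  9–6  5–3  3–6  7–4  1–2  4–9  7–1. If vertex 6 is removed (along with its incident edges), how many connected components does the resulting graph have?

1

With 6 gone, the remaining components are: {1, 2, 3, 4, 5, 7, 8, 9}.
That is 1 component.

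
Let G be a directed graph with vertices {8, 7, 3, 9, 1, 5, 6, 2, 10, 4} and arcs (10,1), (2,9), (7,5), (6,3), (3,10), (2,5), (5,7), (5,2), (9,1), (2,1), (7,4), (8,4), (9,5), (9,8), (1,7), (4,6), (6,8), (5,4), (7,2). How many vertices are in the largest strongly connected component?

{1, 2, 3, 4, 5, 6, 7, 8, 9, 10} are all mutually reachable — one SCC of size 10.
The largest has 10 vertices.

10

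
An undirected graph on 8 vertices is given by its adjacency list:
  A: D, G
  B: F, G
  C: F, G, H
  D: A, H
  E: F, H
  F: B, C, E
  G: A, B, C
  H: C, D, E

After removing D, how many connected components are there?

1

With D gone, the remaining components are: {A, B, C, E, F, G, H}.
That is 1 component.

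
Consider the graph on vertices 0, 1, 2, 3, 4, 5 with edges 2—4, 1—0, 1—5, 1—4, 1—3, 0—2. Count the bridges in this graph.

2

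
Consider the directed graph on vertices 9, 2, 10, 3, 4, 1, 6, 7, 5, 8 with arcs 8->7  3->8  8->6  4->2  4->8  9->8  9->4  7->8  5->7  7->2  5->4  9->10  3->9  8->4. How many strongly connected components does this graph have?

{4, 7, 8} are all mutually reachable — one SCC of size 3.
{1} is an SCC by itself.
{6} is an SCC by itself.
{3} is an SCC by itself.
{9} is an SCC by itself.
(and 3 more singleton SCCs)
That gives 8 strongly connected components.

8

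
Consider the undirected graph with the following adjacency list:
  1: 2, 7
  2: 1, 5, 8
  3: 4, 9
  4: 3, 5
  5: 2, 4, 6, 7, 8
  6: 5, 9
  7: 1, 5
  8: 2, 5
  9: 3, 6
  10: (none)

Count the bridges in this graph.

The edges on the cycle 5-7-1-2-5 are not bridges since each lies on that cycle.
Every edge lies on some cycle, so there are no bridges.

0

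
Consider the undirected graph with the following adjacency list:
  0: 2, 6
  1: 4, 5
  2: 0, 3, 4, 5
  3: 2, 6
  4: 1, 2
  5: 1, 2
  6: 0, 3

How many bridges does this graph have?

The edges on the cycle 2-5-1-4-2 are not bridges since each lies on that cycle.
Every edge lies on some cycle, so there are no bridges.

0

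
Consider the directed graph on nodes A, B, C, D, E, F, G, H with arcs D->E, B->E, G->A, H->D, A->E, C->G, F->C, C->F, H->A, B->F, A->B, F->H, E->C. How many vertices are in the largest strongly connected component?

{A, B, C, D, E, F, G, H} are all mutually reachable — one SCC of size 8.
The largest has 8 vertices.

8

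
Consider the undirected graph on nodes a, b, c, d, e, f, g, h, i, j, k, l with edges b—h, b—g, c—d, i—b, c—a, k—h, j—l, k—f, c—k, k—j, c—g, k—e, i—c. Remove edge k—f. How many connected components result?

2

Before removal there is 1 component.
k—f is a bridge — removing it separates k's side from f's side.
After removal: 2 components.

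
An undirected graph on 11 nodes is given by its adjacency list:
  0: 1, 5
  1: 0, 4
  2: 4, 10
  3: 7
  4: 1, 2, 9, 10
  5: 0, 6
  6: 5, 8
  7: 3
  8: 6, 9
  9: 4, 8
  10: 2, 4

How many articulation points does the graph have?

1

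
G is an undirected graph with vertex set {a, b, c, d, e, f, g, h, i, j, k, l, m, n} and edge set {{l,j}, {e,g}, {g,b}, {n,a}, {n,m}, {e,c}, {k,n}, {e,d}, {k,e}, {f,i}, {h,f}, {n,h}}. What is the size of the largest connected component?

Starting from j we can reach j, l. That is one component of size 2.
Starting from a we can reach a, b, c, d, e, f, g, h, i, k, m, n. That is one component of size 12.
The largest has 12 vertices.

12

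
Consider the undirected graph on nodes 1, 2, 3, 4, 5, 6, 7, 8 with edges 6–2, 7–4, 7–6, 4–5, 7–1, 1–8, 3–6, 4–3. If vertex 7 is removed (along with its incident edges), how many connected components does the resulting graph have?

2

With 7 gone, the remaining components are: {1, 8}; {2, 3, 4, 5, 6}.
That is 2 components.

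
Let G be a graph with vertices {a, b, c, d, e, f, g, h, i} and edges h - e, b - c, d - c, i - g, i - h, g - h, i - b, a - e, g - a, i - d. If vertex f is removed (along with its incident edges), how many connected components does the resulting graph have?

1

With f gone, the remaining components are: {a, b, c, d, e, g, h, i}.
That is 1 component.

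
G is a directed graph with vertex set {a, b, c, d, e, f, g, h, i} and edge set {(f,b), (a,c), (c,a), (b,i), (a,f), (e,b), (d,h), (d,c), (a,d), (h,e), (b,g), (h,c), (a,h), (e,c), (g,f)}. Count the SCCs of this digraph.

3

{a, c, d, e, h} are all mutually reachable — one SCC of size 5.
{b, f, g} are all mutually reachable — one SCC of size 3.
{i} is an SCC by itself.
That gives 3 strongly connected components.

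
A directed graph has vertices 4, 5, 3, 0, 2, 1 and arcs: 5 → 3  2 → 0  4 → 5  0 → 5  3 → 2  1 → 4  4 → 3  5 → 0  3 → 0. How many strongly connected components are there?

3

{0, 2, 3, 5} are all mutually reachable — one SCC of size 4.
{4} is an SCC by itself.
{1} is an SCC by itself.
That gives 3 strongly connected components.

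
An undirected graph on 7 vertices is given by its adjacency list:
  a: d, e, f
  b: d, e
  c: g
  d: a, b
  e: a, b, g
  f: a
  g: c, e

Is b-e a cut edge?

After removing b-e, the path b-d-a-e still connects them, so the edge is not a bridge.

No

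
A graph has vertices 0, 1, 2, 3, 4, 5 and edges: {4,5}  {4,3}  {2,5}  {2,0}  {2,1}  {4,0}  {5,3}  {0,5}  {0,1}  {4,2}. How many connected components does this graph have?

1

Starting from 0 we can reach 0, 1, 2, 3, 4, 5. That is one component of size 6.
Total: 1 component.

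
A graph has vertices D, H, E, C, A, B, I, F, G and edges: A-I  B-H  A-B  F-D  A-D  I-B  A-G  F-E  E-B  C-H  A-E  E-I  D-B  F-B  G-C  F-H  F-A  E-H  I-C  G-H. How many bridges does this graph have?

0

The edges on the cycle A-E-I-C-G-A are not bridges since each lies on that cycle.
Every edge lies on some cycle, so there are no bridges.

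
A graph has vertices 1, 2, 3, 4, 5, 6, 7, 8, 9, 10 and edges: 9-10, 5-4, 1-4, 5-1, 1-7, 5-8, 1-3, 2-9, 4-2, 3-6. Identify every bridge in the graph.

1-3, 1-7, 10-9, 2-4, 2-9, 3-6, 5-8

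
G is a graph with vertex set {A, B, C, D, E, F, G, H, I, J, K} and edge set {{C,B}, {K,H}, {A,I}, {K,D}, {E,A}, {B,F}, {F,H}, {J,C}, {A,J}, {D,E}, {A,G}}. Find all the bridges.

The edges on the cycle K-D-E-A-J-C-B-F-H-K are not bridges since each lies on that cycle.
But removing I–A disconnects I from A; removing G–A disconnects G from A — these are bridges.

A-G, A-I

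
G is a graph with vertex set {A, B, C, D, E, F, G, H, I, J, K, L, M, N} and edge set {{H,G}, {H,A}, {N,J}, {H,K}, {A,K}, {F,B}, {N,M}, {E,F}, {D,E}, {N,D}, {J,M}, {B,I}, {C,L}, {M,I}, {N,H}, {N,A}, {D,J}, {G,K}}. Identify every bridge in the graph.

C-L

The edges on the cycle H-G-K-H are not bridges since each lies on that cycle.
But removing C—L disconnects C from L — this is a bridge.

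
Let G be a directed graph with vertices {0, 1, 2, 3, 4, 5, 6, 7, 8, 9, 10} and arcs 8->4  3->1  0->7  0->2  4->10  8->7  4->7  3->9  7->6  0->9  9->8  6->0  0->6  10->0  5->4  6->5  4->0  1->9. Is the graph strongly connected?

There is no directed path from 6 to 3, so the graph is not strongly connected.

No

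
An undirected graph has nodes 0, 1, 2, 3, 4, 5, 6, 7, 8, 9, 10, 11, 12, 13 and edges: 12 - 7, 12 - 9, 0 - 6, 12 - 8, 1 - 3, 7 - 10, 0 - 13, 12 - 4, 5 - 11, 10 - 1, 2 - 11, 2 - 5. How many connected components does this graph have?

Starting from 0 we can reach 0, 6, 13. That is one component of size 3.
Starting from 2 we can reach 2, 5, 11. That is one component of size 3.
Starting from 1 we can reach 1, 3, 4, 7, 8, 9, 10, 12. That is one component of size 8.
Total: 3 components.

3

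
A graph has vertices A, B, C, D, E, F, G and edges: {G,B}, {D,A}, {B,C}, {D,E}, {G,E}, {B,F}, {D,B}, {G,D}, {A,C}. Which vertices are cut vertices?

B

Removing B increases the component count from 1 to 2, so B is a cut vertex.
By contrast removing D leaves 1 component; it is not a cut vertex. No other vertex is a cut vertex either.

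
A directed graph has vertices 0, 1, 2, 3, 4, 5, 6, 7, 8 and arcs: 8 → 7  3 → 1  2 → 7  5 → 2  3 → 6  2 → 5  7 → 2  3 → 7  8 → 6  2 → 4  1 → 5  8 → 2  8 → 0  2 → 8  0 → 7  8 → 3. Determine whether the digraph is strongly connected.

There is no directed path from 6 to 0, so the graph is not strongly connected.

No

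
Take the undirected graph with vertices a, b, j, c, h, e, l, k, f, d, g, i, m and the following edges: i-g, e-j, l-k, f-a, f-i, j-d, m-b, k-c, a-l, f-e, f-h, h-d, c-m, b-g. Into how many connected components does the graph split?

Starting from a we can reach a, b, c, d, e, f, g, h, i, j, k, l, m. That is one component of size 13.
Total: 1 component.

1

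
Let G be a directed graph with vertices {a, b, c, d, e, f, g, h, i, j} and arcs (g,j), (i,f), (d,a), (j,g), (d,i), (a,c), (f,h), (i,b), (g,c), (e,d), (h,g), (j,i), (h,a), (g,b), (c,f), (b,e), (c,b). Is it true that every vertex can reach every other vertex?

From f we can reach every vertex (a, b, c, d, e, f, g, h, i, j), and every vertex can reach f (a, b, c, d, e, f, g, h, i, j). So the whole graph is one strongly connected component.

Yes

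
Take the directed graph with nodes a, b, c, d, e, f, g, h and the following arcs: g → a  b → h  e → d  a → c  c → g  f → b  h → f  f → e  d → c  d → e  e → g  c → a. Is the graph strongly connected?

No

There is no directed path from d to b, so the graph is not strongly connected.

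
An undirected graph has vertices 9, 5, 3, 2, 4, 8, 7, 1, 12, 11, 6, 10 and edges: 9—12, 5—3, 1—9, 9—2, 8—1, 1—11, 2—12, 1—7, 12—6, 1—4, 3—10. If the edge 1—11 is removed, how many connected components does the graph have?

Before removal there are 2 components.
1—11 is a bridge — removing it separates 1's side from 11's side.
After removal: 3 components.

3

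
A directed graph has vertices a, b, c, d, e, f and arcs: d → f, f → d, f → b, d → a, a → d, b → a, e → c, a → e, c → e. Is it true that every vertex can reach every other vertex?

No

There is no directed path from c to a, so the graph is not strongly connected.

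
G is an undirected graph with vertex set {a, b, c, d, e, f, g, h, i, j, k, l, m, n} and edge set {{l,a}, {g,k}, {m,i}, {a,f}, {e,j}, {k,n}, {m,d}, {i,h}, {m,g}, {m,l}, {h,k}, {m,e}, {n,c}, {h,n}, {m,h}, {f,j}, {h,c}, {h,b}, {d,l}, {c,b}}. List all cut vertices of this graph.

m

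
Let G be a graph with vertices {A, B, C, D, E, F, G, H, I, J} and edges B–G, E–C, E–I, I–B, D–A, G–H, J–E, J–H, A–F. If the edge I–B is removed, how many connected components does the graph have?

2

I and B are still connected via I-E-J-H-G-B, so the component count stays at 2.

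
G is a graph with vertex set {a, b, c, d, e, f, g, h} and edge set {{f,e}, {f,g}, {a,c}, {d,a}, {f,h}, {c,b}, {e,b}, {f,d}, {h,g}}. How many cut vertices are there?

1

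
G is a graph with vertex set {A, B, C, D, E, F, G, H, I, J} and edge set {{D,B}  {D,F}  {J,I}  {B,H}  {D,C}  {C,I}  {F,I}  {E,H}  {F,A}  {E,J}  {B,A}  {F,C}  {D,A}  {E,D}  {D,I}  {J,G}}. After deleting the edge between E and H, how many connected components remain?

1

E and H are still connected via E-D-B-H, so the component count stays at 1.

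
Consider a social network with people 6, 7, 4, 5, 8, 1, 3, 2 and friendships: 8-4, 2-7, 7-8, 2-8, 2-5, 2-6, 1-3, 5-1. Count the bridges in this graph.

5

The edges on the cycle 2-7-8-2 are not bridges since each lies on that cycle.
But removing 2-6 disconnects 2 from 6; removing 2-5 disconnects 2 from 5; removing 8-4 disconnects 8 from 4; removing 5-1 disconnects 5 from 1 — these are bridges.
In total 5 edges are bridges.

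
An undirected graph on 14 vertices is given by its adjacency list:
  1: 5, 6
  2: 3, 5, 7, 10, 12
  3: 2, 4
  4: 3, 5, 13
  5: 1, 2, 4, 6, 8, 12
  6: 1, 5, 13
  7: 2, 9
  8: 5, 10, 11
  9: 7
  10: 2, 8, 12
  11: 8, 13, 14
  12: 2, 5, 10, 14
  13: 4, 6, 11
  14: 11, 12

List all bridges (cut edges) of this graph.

2-7, 7-9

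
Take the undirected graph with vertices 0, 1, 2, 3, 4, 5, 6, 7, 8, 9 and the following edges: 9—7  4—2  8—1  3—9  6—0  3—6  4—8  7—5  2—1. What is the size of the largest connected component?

Starting from 1 we can reach 1, 2, 4, 8. That is one component of size 4.
Starting from 0 we can reach 0, 3, 5, 6, 7, 9. That is one component of size 6.
The largest has 6 vertices.

6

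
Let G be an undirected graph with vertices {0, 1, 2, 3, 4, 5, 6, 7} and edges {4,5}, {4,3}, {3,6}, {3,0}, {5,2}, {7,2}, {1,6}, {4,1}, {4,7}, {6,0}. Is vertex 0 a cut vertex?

No

Deleting 0 leaves 1 component (was 1) (its neighbors 3, 6 remain connected to each other), so 0 is not a cut vertex.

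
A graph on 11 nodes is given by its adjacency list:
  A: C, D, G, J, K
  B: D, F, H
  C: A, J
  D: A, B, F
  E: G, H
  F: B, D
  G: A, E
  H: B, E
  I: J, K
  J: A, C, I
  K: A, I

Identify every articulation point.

Removing A increases the component count from 1 to 2, so A is a cut vertex.
By contrast removing B leaves 1 component; it is not a cut vertex. No other vertex is a cut vertex either.

A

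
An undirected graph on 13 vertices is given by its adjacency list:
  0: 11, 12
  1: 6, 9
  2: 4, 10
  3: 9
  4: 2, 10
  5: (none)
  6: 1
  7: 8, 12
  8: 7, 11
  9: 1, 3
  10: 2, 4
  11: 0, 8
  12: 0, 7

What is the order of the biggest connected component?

5

5 is isolated — a component by itself.
Starting from 2 we can reach 2, 4, 10. That is one component of size 3.
Starting from 1 we can reach 1, 3, 6, 9. That is one component of size 4.
Starting from 0 we can reach 0, 7, 8, 11, 12. That is one component of size 5.
The largest has 5 vertices.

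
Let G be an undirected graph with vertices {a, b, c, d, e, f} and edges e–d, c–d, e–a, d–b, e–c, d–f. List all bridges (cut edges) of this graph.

a-e, b-d, d-f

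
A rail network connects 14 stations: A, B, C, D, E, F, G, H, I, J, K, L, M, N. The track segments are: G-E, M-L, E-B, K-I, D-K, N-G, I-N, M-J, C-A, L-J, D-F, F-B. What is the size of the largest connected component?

8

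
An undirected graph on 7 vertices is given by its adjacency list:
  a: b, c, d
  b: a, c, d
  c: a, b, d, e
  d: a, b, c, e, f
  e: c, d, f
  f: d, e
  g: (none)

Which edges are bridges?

The edges on the cycle d-f-e-d are not bridges since each lies on that cycle.
Every edge lies on some cycle, so there are no bridges.

none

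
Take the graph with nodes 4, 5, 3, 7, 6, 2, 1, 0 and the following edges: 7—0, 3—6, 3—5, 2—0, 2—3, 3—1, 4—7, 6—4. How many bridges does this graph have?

2

The edges on the cycle 2-3-6-4-7-0-2 are not bridges since each lies on that cycle.
But removing 3—1 disconnects 3 from 1; removing 3—5 disconnects 3 from 5 — these are bridges.
That makes 2 bridges.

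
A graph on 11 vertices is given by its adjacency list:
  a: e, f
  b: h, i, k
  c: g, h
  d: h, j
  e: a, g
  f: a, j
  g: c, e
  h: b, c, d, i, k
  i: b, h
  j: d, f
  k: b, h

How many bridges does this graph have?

The edges on the cycle h-d-j-f-a-e-g-c-h are not bridges since each lies on that cycle.
Every edge lies on some cycle, so there are no bridges.

0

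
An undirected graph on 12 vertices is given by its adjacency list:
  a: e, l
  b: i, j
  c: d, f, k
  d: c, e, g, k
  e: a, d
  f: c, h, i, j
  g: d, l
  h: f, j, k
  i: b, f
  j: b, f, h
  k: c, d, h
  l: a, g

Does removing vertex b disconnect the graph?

Deleting b leaves 1 component (was 1) (its neighbors i, j remain connected to each other), so b is not a cut vertex.

No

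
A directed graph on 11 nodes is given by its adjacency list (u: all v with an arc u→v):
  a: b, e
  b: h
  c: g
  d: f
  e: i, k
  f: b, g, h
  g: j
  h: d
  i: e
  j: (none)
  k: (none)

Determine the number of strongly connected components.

{b, d, f, h} are all mutually reachable — one SCC of size 4.
{e, i} are all mutually reachable — one SCC of size 2.
{a} is an SCC by itself.
{k} is an SCC by itself.
{j} is an SCC by itself.
(and 2 more singleton SCCs)
That gives 7 strongly connected components.

7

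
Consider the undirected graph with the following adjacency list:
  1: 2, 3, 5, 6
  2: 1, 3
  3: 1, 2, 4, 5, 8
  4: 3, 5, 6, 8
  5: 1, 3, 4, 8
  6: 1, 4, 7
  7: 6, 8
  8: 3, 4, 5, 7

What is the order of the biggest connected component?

8

Starting from 1 we can reach 1, 2, 3, 4, 5, 6, 7, 8. That is one component of size 8.
The largest has 8 vertices.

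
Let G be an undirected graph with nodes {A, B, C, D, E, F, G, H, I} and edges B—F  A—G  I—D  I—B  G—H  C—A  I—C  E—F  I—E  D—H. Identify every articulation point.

I

Removing I increases the component count from 1 to 2, so I is a cut vertex.
By contrast removing C leaves 1 component; it is not a cut vertex. No other vertex is a cut vertex either.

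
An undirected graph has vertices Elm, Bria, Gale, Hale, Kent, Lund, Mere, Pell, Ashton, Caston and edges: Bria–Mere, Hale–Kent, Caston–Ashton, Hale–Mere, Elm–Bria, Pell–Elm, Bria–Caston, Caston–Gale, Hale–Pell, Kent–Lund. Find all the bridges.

Ashton-Caston, Bria-Caston, Caston-Gale, Hale-Kent, Kent-Lund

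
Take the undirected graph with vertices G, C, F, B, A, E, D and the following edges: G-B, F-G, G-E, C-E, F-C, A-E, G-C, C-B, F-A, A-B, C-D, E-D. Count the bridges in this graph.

The edges on the cycle F-G-C-D-E-A-F are not bridges since each lies on that cycle.
Every edge lies on some cycle, so there are no bridges.

0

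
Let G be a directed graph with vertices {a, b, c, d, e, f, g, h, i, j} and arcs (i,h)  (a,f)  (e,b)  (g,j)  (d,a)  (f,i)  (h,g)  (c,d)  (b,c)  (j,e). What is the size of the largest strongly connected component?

{a, b, c, d, e, f, g, h, i, j} are all mutually reachable — one SCC of size 10.
The largest has 10 vertices.

10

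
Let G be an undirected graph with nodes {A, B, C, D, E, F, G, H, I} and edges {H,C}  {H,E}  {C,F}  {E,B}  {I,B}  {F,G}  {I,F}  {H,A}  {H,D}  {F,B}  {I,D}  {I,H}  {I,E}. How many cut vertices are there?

Removing F increases the component count from 1 to 2, so F is a cut vertex.
Removing H increases the component count from 1 to 2, so H is a cut vertex.
By contrast removing I leaves 1 component; it is not a cut vertex. No other vertex is a cut vertex either.

2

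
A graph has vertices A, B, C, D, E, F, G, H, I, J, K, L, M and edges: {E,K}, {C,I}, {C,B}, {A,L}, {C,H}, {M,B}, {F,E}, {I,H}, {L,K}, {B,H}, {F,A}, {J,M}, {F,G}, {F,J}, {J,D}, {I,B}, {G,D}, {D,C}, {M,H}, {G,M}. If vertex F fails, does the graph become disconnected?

Yes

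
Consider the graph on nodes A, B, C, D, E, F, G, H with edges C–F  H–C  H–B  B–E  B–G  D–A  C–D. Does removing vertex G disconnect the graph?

No

Deleting G leaves 1 component (was 1), so G is not a cut vertex.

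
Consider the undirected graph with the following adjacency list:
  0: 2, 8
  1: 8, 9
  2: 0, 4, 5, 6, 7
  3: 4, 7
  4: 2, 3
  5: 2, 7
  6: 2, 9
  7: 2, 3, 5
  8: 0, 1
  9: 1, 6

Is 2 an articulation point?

Yes

Deleting 2 raises the number of components from 1 to 2, so 2 is a cut vertex.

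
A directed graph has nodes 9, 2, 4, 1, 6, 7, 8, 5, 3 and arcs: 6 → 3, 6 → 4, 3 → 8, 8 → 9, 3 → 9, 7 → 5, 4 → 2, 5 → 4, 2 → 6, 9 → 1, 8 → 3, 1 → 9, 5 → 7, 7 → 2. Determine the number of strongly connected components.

{2, 4, 6} are all mutually reachable — one SCC of size 3.
{1, 9} are all mutually reachable — one SCC of size 2.
{3, 8} are all mutually reachable — one SCC of size 2.
{5, 7} are all mutually reachable — one SCC of size 2.
That gives 4 strongly connected components.

4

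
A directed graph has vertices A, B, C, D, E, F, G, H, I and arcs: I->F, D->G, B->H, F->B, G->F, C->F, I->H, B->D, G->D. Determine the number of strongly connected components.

6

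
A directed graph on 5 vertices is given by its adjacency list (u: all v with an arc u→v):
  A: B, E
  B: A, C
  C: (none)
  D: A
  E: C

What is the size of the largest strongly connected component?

2

{A, B} are all mutually reachable — one SCC of size 2.
{D} is an SCC by itself.
{C} is an SCC by itself.
{E} is an SCC by itself.
The largest has 2 vertices.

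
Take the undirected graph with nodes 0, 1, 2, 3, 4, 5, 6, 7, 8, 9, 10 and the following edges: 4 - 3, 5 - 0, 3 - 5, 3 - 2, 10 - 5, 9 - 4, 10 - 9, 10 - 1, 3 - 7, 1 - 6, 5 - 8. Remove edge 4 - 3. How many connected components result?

4 and 3 are still connected via 4-9-10-5-3, so the component count stays at 1.

1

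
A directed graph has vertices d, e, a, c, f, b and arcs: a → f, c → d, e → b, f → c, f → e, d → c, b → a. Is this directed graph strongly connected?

No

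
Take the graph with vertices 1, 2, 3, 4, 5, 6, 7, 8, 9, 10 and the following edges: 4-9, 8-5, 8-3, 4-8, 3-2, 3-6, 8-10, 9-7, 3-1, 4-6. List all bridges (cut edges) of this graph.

The edges on the cycle 4-8-3-6-4 are not bridges since each lies on that cycle.
But removing 2-3 disconnects 2 from 3; removing 8-5 disconnects 8 from 5; removing 9-7 disconnects 9 from 7; removing 4-9 disconnects 4 from 9 — these are bridges.
In total 6 edges are bridges.

1-3, 10-8, 2-3, 4-9, 5-8, 7-9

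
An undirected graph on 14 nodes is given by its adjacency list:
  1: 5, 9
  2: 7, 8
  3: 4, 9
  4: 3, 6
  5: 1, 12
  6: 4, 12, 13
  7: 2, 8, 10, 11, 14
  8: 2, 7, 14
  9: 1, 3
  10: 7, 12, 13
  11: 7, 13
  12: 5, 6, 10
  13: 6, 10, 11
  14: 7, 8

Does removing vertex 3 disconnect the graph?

Deleting 3 leaves 1 component (was 1) (its neighbors 4, 9 remain connected to each other), so 3 is not a cut vertex.

No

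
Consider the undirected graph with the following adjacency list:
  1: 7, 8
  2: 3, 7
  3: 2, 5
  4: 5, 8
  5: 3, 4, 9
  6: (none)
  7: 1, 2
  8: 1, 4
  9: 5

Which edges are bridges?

5-9

The edges on the cycle 1-8-4-5-3-2-7-1 are not bridges since each lies on that cycle.
But removing 5-9 disconnects 5 from 9 — this is a bridge.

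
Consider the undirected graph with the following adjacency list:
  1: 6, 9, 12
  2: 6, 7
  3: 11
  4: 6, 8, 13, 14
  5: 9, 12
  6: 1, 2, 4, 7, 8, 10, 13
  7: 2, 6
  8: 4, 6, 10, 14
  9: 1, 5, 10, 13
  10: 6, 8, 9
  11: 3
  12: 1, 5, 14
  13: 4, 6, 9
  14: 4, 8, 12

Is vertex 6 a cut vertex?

Yes

Deleting 6 raises the number of components from 2 to 3, so 6 is a cut vertex.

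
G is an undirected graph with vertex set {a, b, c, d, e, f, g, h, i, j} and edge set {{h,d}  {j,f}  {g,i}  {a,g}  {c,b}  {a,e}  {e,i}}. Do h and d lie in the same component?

Yes

From h we can reach d, h, which includes d.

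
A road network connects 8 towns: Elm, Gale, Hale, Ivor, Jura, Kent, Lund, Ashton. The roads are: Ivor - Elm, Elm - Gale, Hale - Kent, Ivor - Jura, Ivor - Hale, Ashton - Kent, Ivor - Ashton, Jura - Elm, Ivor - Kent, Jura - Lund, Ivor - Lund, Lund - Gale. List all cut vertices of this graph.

Removing Ivor increases the component count from 1 to 2, so Ivor is a cut vertex.
By contrast removing Ashton leaves 1 component; it is not a cut vertex. No other vertex is a cut vertex either.

Ivor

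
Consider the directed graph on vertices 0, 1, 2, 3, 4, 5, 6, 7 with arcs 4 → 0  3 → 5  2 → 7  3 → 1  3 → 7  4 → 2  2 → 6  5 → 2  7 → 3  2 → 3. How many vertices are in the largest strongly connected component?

4

{2, 3, 5, 7} are all mutually reachable — one SCC of size 4.
{0} is an SCC by itself.
{4} is an SCC by itself.
{6} is an SCC by itself.
{1} is an SCC by itself.
The largest has 4 vertices.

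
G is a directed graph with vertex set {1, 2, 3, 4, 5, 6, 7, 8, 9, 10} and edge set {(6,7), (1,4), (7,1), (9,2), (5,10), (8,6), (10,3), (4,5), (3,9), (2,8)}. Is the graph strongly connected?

Yes

From 3 we can reach every vertex (1, 2, 3, 4, 5, 6, 7, 8, 9, 10), and every vertex can reach 3 (1, 2, 3, 4, 5, 6, 7, 8, 9, 10). So the whole graph is one strongly connected component.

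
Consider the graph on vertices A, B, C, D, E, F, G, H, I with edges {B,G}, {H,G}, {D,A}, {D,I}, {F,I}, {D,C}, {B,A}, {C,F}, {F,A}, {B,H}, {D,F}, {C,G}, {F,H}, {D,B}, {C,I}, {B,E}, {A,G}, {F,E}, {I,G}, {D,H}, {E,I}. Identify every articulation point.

Removing H, for instance, still leaves 1 component. No single vertex removal increases the component count — the graph has no articulation points.

none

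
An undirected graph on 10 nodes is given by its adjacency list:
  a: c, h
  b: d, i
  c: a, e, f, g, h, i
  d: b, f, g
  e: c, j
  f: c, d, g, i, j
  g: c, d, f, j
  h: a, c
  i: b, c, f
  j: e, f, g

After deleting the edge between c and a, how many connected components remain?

1

c and a are still connected via c-h-a, so the component count stays at 1.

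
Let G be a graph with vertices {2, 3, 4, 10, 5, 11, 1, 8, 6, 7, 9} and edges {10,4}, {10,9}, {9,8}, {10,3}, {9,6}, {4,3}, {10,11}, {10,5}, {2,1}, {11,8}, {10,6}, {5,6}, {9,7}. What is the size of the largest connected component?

Starting from 1 we can reach 1, 2. That is one component of size 2.
Starting from 3 we can reach 3, 4, 5, 6, 7, 8, 9, 10, 11. That is one component of size 9.
The largest has 9 vertices.

9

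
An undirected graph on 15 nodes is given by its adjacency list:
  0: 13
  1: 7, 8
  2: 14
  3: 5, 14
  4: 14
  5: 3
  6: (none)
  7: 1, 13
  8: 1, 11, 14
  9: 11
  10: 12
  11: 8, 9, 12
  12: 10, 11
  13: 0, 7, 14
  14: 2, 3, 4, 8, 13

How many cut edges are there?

9

The edges on the cycle 8-14-13-7-1-8 are not bridges since each lies on that cycle.
But removing 8-11 disconnects 8 from 11; removing 12-11 disconnects 12 from 11; removing 14-4 disconnects 14 from 4; removing 14-3 disconnects 14 from 3 — these are bridges.
In total 9 edges are bridges.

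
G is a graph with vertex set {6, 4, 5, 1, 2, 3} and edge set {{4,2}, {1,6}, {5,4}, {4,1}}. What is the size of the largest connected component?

3 is isolated — a component by itself.
Starting from 1 we can reach 1, 2, 4, 5, 6. That is one component of size 5.
The largest has 5 vertices.

5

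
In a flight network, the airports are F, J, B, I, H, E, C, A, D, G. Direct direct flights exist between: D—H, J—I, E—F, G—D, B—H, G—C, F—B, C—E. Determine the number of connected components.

3

A is isolated — a component by itself.
Starting from I we can reach I, J. That is one component of size 2.
Starting from B we can reach B, C, D, E, F, G, H. That is one component of size 7.
Total: 3 components.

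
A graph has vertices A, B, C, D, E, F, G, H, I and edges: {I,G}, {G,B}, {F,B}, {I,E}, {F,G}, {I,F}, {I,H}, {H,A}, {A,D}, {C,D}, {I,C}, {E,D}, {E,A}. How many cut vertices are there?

Removing I increases the component count from 1 to 2, so I is a cut vertex.
By contrast removing A leaves 1 component; it is not a cut vertex. No other vertex is a cut vertex either.

1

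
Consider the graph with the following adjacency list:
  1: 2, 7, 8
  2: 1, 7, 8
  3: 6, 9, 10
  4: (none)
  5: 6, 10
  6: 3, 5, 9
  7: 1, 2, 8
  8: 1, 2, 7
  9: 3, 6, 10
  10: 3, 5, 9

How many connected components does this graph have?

4 is isolated — a component by itself.
Starting from 1 we can reach 1, 2, 7, 8. That is one component of size 4.
Starting from 3 we can reach 3, 5, 6, 9, 10. That is one component of size 5.
Total: 3 components.

3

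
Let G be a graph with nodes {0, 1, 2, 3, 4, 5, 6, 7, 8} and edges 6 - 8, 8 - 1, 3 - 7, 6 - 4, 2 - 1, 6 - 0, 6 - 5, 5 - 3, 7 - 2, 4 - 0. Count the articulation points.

1

Removing 6 increases the component count from 1 to 2, so 6 is a cut vertex.
By contrast removing 0 leaves 1 component; it is not a cut vertex. No other vertex is a cut vertex either.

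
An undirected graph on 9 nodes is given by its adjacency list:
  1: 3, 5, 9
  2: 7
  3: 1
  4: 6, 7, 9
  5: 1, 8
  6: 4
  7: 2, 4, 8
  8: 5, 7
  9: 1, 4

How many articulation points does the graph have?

3

Removing 1 increases the component count from 1 to 2, so 1 is a cut vertex.
Removing 4 increases the component count from 1 to 2, so 4 is a cut vertex.
Removing 7 increases the component count from 1 to 2, so 7 is a cut vertex.
By contrast removing 3 leaves 1 component; it is not a cut vertex. No other vertex is a cut vertex either.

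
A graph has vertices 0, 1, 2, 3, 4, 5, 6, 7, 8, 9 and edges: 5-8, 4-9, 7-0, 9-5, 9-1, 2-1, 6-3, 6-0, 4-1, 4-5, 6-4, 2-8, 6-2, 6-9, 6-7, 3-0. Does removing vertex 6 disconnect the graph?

Yes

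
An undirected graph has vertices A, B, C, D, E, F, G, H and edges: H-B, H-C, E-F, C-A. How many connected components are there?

4

G is isolated — a component by itself.
D is isolated — a component by itself.
Starting from E we can reach E, F. That is one component of size 2.
Starting from A we can reach A, B, C, H. That is one component of size 4.
Total: 4 components.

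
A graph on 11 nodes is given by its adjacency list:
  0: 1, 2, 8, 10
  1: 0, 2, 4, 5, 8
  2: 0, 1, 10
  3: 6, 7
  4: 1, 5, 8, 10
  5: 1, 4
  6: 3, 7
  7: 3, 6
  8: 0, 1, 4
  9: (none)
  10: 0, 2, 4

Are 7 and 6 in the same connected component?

From 7 we can reach 3, 6, 7, which includes 6.

Yes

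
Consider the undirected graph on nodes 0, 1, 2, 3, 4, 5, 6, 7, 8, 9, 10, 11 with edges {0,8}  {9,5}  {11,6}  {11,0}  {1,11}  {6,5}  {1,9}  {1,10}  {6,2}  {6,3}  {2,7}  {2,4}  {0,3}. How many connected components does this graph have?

Starting from 0 we can reach 0, 1, 2, 3, 4, 5, 6, 7, 8, 9, 10, 11. That is one component of size 12.
Total: 1 component.

1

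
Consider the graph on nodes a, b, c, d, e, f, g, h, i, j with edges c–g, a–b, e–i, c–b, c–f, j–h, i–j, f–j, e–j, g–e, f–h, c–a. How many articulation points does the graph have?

1

Removing c increases the component count from 2 to 3, so c is a cut vertex.
By contrast removing i leaves 2 components; it is not a cut vertex. No other vertex is a cut vertex either.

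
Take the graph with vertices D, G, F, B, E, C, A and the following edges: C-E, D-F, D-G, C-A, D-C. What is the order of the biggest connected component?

6

B is isolated — a component by itself.
Starting from A we can reach A, C, D, E, F, G. That is one component of size 6.
The largest has 6 vertices.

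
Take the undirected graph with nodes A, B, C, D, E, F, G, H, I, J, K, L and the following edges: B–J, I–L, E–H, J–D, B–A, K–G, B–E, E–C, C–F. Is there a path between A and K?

No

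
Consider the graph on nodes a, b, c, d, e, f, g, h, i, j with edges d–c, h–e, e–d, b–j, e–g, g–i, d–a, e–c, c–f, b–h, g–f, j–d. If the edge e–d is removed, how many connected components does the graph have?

1

e and d are still connected via e-c-d, so the component count stays at 1.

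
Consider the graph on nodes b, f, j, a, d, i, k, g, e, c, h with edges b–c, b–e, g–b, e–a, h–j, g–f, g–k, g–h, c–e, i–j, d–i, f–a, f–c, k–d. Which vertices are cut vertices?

g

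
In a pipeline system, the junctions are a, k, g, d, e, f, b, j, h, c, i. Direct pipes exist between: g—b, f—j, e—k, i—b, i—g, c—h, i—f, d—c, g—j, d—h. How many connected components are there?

4

a is isolated — a component by itself.
Starting from e we can reach e, k. That is one component of size 2.
Starting from c we can reach c, d, h. That is one component of size 3.
Starting from b we can reach b, f, g, i, j. That is one component of size 5.
Total: 4 components.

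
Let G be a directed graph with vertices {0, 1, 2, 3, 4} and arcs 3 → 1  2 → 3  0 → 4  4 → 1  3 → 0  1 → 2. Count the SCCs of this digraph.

{0, 1, 2, 3, 4} are all mutually reachable — one SCC of size 5.
That gives 1 strongly connected component.

1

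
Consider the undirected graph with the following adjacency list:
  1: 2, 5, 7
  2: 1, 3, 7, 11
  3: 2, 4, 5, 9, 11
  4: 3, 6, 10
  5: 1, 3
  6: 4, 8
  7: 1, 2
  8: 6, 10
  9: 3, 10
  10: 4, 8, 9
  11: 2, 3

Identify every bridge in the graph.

The edges on the cycle 3-11-2-3 are not bridges since each lies on that cycle.
Every edge lies on some cycle, so there are no bridges.

none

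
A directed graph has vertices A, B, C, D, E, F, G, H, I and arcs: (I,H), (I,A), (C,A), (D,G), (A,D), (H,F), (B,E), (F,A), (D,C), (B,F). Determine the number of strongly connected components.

7

{A, C, D} are all mutually reachable — one SCC of size 3.
{I} is an SCC by itself.
{H} is an SCC by itself.
{G} is an SCC by itself.
{F} is an SCC by itself.
(and 2 more singleton SCCs)
That gives 7 strongly connected components.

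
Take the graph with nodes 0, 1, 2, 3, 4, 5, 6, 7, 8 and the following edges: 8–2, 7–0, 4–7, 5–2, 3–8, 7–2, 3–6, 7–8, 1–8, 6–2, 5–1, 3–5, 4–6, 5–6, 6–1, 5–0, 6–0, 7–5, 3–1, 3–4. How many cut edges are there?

The edges on the cycle 3-4-7-8-2-6-3 are not bridges since each lies on that cycle.
Every edge lies on some cycle, so there are no bridges.

0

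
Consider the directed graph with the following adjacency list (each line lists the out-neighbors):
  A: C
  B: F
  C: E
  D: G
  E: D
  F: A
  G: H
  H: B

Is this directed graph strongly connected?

From G we can reach every vertex (A, B, C, D, E, F, G, H), and every vertex can reach G (A, B, C, D, E, F, G, H). So the whole graph is one strongly connected component.

Yes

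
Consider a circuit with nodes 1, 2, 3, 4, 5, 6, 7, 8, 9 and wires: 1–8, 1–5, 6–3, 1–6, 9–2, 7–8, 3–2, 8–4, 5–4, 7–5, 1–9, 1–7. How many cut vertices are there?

Removing 1 increases the component count from 1 to 2, so 1 is a cut vertex.
By contrast removing 9 leaves 1 component; it is not a cut vertex. No other vertex is a cut vertex either.

1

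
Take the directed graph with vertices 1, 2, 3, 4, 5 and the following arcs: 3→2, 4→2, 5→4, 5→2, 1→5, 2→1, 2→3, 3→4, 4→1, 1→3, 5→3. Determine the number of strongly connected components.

1

{1, 2, 3, 4, 5} are all mutually reachable — one SCC of size 5.
That gives 1 strongly connected component.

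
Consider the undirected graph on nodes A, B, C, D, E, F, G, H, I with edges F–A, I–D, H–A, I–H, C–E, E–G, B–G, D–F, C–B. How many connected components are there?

2

Starting from B we can reach B, C, E, G. That is one component of size 4.
Starting from A we can reach A, D, F, H, I. That is one component of size 5.
Total: 2 components.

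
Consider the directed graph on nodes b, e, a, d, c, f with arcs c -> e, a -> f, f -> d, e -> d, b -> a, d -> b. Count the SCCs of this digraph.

3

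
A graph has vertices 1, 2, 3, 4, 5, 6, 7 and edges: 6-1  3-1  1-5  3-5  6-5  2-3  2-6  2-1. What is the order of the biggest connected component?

5

4 is isolated — a component by itself.
7 is isolated — a component by itself.
Starting from 1 we can reach 1, 2, 3, 5, 6. That is one component of size 5.
The largest has 5 vertices.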